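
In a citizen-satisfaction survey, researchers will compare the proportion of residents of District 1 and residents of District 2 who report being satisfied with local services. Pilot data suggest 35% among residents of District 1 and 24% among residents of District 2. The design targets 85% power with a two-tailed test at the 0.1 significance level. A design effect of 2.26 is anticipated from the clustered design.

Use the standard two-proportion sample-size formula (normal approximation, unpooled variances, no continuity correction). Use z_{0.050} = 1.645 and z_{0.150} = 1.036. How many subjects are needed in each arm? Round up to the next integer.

n = (z_{α/2} + z_β)² · [p₁(1−p₁) + p₂(1−p₂)] / (p₁ − p₂)²
  = (1.645 + 1.036)² · (0.35·0.65 + 0.24·0.76) / (0.11)²
  = (2.681)² · (0.2275 + 0.1824) / 0.0121
  = 7.1878 · 0.4099 / 0.0121
  = 243.49
Design effect: 2.26 × 243.49 = 550.29.
Round up → n = 551 per group.

n = 551 per group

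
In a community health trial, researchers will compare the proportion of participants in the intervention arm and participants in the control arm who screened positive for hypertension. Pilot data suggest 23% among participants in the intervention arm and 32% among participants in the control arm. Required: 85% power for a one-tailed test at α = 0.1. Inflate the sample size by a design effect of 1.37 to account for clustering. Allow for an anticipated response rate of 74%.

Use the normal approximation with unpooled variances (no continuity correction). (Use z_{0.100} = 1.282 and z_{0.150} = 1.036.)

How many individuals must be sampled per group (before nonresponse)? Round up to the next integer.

n = (z_α + z_β)² · [p₁(1−p₁) + p₂(1−p₂)] / (p₁ − p₂)²
  = (1.282 + 1.036)² · (0.23·0.77 + 0.32·0.68) / (-0.09)²
  = (2.318)² · (0.1771 + 0.2176) / 0.0081
  = 5.3731 · 0.3947 / 0.0081
  = 261.82
Design effect: 1.37 × 261.82 = 358.70.
Adjust for 74% response: 358.70 / 0.74 = 484.73.
Round up → n = 485 per group.

n = 485 per group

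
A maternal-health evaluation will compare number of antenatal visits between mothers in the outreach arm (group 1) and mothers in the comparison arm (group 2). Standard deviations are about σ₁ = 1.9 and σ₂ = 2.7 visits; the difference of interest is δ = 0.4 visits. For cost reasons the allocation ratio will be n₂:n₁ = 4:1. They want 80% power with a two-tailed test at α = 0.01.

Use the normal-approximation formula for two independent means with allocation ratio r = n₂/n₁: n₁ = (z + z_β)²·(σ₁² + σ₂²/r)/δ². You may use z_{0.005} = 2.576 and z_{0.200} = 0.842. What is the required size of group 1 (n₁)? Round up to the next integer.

n₁ = 397

n₁ = (z_{α/2} + z_β)² · (σ₁² + σ₂²/r) / δ²
   = (2.576 + 0.842)² · (1.9² + 2.7²/4) / 0.4²
   = 11.6827 · (3.61 + 1.8225) / 0.16
   = 11.6827 · 5.4325 / 0.16
   = 396.66
Round up → n₁ = 397; n₂ = r·n₁ = 4 × 397 = 1588.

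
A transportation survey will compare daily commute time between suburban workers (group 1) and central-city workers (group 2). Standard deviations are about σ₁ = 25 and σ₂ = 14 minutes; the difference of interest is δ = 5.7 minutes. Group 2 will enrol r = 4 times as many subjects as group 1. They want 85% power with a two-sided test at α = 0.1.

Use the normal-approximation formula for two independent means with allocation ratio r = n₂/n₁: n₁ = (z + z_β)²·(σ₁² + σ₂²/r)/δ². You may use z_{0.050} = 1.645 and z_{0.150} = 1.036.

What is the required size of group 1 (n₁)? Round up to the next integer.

n₁ = (z_{α/2} + z_β)² · (σ₁² + σ₂²/r) / δ²
   = (1.645 + 1.036)² · (25² + 14²/4) / 5.7²
   = 7.1878 · (625 + 49) / 32.49
   = 7.1878 · 674 / 32.49
   = 149.11
Round up → n₁ = 150; n₂ = r·n₁ = 4 × 150 = 600.

n₁ = 150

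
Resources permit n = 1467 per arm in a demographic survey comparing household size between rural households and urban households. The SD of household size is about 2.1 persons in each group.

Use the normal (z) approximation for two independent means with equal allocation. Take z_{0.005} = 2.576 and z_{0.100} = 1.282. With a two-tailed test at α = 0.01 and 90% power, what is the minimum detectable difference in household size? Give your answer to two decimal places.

Minimum detectable difference ≈ 0.30 persons

δ = (z_{α/2} + z_β) · √((σ₁²+σ₂²)/n)
  = (2.576 + 1.282) · √(8.82/1467)
  = 3.858 · √0.00601
  = 3.858 · 0.0775
  = 0.2991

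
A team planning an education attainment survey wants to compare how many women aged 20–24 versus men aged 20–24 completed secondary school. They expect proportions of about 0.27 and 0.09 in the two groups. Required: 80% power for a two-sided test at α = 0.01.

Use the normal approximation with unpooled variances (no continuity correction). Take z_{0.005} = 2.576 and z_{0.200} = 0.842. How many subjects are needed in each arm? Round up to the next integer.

n = (z_{α/2} + z_β)² · [p₁(1−p₁) + p₂(1−p₂)] / (p₁ − p₂)²
  = (2.576 + 0.842)² · (0.27·0.73 + 0.09·0.91) / (0.18)²
  = (3.418)² · (0.1971 + 0.0819) / 0.0324
  = 11.6827 · 0.2790 / 0.0324
  = 100.60
Round up → n = 101 per group.

n = 101 per group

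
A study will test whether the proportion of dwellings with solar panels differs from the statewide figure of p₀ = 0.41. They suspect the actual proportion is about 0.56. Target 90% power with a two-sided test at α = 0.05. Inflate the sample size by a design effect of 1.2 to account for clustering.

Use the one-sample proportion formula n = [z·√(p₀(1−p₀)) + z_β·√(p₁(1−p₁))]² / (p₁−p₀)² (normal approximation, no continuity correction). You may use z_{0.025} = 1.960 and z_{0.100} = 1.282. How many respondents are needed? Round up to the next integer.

n = [z_{α/2}·√(p₀q₀) + z_β·√(p₁q₁)]² / (p₁ − p₀)²
  = [1.960·√(0.41·0.59) + 1.282·√(0.56·0.44)]² / (0.15)²
  = [1.960·0.4918 + 1.282·0.4964]² / 0.0225
  = [1.6004]² / 0.0225
  = 113.83
Design effect: 1.2 × 113.83 = 136.60.
Round up → n = 137.

n = 137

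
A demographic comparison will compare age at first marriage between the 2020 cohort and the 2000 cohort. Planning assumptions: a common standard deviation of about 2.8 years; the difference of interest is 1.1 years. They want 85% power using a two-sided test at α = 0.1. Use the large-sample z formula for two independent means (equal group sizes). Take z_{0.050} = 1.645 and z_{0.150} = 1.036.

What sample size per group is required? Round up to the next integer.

n = 94 per group

n = (z_{α/2} + z_β)² · (σ₁² + σ₂²) / δ²
  = (1.645 + 1.036)² · (2·2.8² = 15.68) / 1.1²
  = 7.1878 · 15.68 / 1.21
  = 93.14
Round up → n = 94 per group.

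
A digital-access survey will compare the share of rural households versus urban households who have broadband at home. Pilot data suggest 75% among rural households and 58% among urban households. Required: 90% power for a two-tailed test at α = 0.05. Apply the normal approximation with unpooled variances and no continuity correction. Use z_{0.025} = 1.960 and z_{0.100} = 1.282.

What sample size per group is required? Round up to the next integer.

n = (z_{α/2} + z_β)² · [p₁(1−p₁) + p₂(1−p₂)] / (p₁ − p₂)²
  = (1.960 + 1.282)² · (0.75·0.25 + 0.58·0.42) / (0.17)²
  = (3.242)² · (0.1875 + 0.2436) / 0.0289
  = 10.5106 · 0.4311 / 0.0289
  = 156.79
Round up → n = 157 per group.

n = 157 per group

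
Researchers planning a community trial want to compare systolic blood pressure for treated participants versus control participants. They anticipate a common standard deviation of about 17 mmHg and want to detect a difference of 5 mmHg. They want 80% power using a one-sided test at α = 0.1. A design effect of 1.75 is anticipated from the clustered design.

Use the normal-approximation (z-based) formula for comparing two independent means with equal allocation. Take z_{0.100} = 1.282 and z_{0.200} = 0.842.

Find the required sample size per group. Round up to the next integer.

n = 183 per group

n = (z_α + z_β)² · (σ₁² + σ₂²) / δ²
  = (1.282 + 0.842)² · (2·17² = 578) / 5²
  = 4.5114 · 578 / 25
  = 104.30
Design effect: 1.75 × 104.30 = 182.53.
Round up → n = 183 per group.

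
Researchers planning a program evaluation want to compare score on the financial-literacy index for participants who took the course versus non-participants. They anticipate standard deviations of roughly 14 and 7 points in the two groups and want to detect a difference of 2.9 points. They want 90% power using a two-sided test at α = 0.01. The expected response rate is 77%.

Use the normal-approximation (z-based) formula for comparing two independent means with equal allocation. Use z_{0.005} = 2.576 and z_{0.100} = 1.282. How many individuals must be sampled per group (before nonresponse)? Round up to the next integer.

n = 564 per group

n = (z_{α/2} + z_β)² · (σ₁² + σ₂²) / δ²
  = (2.576 + 1.282)² · (14² + 7² = 245) / 2.9²
  = 14.8842 · 245 / 8.41
  = 433.61
Adjust for 77% response: 433.61 / 0.77 = 563.12.
Round up → n = 564 per group.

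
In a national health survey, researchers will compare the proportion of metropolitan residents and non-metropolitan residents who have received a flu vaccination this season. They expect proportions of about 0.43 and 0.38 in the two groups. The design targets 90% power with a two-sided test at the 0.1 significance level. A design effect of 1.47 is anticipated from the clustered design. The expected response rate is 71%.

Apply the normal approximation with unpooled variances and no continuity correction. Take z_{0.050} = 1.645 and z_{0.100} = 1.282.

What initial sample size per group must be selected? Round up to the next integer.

n = 3411 per group

n = (z_{α/2} + z_β)² · [p₁(1−p₁) + p₂(1−p₂)] / (p₁ − p₂)²
  = (1.645 + 1.282)² · (0.43·0.57 + 0.38·0.62) / (0.05)²
  = (2.927)² · (0.2451 + 0.2356) / 0.0025
  = 8.5673 · 0.4807 / 0.0025
  = 1647.33
Design effect: 1.47 × 1647.33 = 2421.57.
Adjust for 71% response: 2421.57 / 0.71 = 3410.66.
Round up → n = 3411 per group.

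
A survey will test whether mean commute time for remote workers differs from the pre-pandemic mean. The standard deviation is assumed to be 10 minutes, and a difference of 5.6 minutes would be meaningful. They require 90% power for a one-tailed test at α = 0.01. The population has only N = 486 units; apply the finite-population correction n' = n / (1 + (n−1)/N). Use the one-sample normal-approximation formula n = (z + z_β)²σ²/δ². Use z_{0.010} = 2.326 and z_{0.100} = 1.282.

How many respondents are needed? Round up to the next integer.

n = 39

n = (z_α + z_β)² · σ² / δ²
  = (2.326 + 1.282)² · 10² / 5.6²
  = 13.0177 · 100 / 31.36
  = 41.51
Finite-population correction (N = 486): 41.51 / (1 + (41.51 − 1)/486) = 38.32.
Round up → n = 39.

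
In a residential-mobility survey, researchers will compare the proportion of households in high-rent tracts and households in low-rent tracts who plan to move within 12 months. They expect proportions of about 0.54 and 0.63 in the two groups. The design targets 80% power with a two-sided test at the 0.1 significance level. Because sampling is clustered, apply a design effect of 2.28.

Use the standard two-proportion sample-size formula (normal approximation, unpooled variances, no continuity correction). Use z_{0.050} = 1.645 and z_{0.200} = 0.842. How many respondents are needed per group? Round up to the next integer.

n = (z_{α/2} + z_β)² · [p₁(1−p₁) + p₂(1−p₂)] / (p₁ − p₂)²
  = (1.645 + 0.842)² · (0.54·0.46 + 0.63·0.37) / (-0.09)²
  = (2.487)² · (0.2484 + 0.2331) / 0.0081
  = 6.1852 · 0.4815 / 0.0081
  = 367.67
Design effect: 2.28 × 367.67 = 838.30.
Round up → n = 839 per group.

n = 839 per group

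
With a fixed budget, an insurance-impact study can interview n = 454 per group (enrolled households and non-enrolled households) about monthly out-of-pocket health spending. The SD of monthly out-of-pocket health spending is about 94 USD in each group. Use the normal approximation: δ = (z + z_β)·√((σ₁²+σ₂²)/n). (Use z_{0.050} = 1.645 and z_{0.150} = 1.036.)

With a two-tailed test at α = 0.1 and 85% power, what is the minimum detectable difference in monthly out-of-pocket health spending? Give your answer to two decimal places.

δ = (z_{α/2} + z_β) · √((σ₁²+σ₂²)/n)
  = (1.645 + 1.036) · √(17672/454)
  = 2.681 · √38.9251
  = 2.681 · 6.2390
  = 16.7268

Minimum detectable difference ≈ 16.73 USD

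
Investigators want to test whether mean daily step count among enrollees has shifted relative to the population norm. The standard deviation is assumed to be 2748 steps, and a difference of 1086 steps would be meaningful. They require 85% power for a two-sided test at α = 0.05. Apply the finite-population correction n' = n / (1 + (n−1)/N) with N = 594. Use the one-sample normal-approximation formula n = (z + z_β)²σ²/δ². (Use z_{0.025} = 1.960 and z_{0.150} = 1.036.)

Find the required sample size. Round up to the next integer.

n = 53

n = (z_{α/2} + z_β)² · σ² / δ²
  = (1.960 + 1.036)² · 2748² / 1086²
  = 8.9760 · 7551504 / 1179396
  = 57.47
Finite-population correction (N = 594): 57.47 / (1 + (57.47 − 1)/594) = 52.48.
Round up → n = 53.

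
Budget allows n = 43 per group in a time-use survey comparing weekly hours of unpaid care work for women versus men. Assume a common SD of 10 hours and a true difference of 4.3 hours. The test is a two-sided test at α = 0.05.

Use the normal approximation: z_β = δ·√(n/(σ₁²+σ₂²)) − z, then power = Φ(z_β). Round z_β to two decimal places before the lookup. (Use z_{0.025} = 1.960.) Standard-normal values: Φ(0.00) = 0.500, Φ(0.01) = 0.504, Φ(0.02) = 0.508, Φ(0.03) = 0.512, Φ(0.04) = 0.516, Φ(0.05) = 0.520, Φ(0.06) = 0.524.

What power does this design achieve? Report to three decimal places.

Power ≈ 0.512

z_β = δ·√(n/(σ₁²+σ₂²)) − z_{α/2}
    = 4.3 · √(43/200) − 1.960
    = 4.3 · 0.46368 − 1.960
    = 1.9938 − 1.960 = 0.0338 → 0.03
Power = Φ(0.03) = 0.512.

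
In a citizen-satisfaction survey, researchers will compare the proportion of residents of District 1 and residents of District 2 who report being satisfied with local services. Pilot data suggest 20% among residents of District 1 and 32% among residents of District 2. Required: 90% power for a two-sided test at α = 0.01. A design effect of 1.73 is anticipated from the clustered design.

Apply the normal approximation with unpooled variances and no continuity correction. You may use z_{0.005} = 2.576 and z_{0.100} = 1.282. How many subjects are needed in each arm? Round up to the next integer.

n = 676 per group

n = (z_{α/2} + z_β)² · [p₁(1−p₁) + p₂(1−p₂)] / (p₁ − p₂)²
  = (2.576 + 1.282)² · (0.20·0.80 + 0.32·0.68) / (-0.12)²
  = (3.858)² · (0.1600 + 0.2176) / 0.0144
  = 14.8842 · 0.3776 / 0.0144
  = 390.30
Design effect: 1.73 × 390.30 = 675.21.
Round up → n = 676 per group.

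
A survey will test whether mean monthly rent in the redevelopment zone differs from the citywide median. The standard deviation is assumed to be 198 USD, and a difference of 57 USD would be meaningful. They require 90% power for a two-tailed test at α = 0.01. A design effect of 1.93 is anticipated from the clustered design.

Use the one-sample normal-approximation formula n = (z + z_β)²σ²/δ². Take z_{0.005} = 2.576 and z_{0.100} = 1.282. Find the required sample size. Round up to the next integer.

n = 347

n = (z_{α/2} + z_β)² · σ² / δ²
  = (2.576 + 1.282)² · 198² / 57²
  = 14.8842 · 39204 / 3249
  = 179.60
Design effect: 1.93 × 179.60 = 346.63.
Round up → n = 347.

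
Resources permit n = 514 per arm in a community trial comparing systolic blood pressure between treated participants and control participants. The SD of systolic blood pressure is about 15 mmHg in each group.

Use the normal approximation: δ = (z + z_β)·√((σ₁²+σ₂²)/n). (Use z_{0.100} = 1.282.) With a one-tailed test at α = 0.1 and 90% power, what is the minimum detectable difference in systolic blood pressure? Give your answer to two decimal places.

Minimum detectable difference ≈ 2.40 mmHg

δ = (z_α + z_β) · √((σ₁²+σ₂²)/n)
  = (1.282 + 1.282) · √(450/514)
  = 2.564 · √0.87549
  = 2.564 · 0.9357
  = 2.3991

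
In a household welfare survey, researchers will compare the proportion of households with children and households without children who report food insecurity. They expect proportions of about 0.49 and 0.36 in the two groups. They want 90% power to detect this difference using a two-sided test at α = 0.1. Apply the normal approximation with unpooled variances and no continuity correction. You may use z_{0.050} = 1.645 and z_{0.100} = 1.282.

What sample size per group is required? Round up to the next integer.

n = (z_{α/2} + z_β)² · [p₁(1−p₁) + p₂(1−p₂)] / (p₁ − p₂)²
  = (1.645 + 1.282)² · (0.49·0.51 + 0.36·0.64) / (0.13)²
  = (2.927)² · (0.2499 + 0.2304) / 0.0169
  = 8.5673 · 0.4803 / 0.0169
  = 243.48
Round up → n = 244 per group.

n = 244 per group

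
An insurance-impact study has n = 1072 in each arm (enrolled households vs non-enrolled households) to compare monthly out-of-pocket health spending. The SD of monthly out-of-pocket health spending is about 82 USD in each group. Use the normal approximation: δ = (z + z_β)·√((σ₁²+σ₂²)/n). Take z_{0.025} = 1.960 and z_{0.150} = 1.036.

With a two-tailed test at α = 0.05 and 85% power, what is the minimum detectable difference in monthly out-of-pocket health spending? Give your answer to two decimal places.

δ = (z_{α/2} + z_β) · √((σ₁²+σ₂²)/n)
  = (1.960 + 1.036) · √(13448/1072)
  = 2.996 · √12.5448
  = 2.996 · 3.5419
  = 10.6114

Minimum detectable difference ≈ 10.61 USD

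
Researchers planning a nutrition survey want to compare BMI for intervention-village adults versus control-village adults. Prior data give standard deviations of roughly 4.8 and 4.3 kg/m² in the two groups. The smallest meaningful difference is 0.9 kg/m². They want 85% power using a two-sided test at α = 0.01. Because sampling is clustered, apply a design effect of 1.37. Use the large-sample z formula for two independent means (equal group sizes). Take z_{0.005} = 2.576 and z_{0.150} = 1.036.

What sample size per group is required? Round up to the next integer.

n = 917 per group

n = (z_{α/2} + z_β)² · (σ₁² + σ₂²) / δ²
  = (2.576 + 1.036)² · (4.8² + 4.3² = 41.53) / 0.9²
  = 13.0465 · 41.53 / 0.81
  = 668.92
Design effect: 1.37 × 668.92 = 916.42.
Round up → n = 917 per group.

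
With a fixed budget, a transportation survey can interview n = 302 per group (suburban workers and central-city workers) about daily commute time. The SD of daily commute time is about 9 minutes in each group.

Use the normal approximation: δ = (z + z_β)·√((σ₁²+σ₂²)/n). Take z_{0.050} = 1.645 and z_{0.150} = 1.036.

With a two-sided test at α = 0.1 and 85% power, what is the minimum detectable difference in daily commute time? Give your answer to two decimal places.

Minimum detectable difference ≈ 1.96 minutes

δ = (z_{α/2} + z_β) · √((σ₁²+σ₂²)/n)
  = (1.645 + 1.036) · √(162/302)
  = 2.681 · √0.53642
  = 2.681 · 0.7324
  = 1.9636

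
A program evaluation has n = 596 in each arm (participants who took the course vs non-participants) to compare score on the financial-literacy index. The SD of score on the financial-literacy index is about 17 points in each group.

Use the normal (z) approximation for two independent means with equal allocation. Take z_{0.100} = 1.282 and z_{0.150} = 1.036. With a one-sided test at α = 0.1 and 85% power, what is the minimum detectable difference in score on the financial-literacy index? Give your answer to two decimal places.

δ = (z_α + z_β) · √((σ₁²+σ₂²)/n)
  = (1.282 + 1.036) · √(578/596)
  = 2.318 · √0.9698
  = 2.318 · 0.9848
  = 2.2827

Minimum detectable difference ≈ 2.28 points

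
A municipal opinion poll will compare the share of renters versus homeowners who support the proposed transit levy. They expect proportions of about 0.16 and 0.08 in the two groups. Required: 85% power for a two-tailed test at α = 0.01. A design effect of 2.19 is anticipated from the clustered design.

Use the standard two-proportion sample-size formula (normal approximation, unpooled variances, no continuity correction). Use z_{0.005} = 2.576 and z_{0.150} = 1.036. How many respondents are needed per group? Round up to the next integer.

n = 929 per group

n = (z_{α/2} + z_β)² · [p₁(1−p₁) + p₂(1−p₂)] / (p₁ − p₂)²
  = (2.576 + 1.036)² · (0.16·0.84 + 0.08·0.92) / (0.08)²
  = (3.612)² · (0.1344 + 0.0736) / 0.0064
  = 13.0465 · 0.2080 / 0.0064
  = 424.01
Design effect: 2.19 × 424.01 = 928.59.
Round up → n = 929 per group.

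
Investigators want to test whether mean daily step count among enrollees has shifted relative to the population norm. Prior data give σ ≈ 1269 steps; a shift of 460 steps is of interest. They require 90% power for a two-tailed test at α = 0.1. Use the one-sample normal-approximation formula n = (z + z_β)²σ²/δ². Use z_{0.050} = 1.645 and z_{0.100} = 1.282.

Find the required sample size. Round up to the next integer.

n = (z_{α/2} + z_β)² · σ² / δ²
  = (1.645 + 1.282)² · 1269² / 460²
  = 8.5673 · 1610361 / 211600
  = 65.20
Round up → n = 66.

n = 66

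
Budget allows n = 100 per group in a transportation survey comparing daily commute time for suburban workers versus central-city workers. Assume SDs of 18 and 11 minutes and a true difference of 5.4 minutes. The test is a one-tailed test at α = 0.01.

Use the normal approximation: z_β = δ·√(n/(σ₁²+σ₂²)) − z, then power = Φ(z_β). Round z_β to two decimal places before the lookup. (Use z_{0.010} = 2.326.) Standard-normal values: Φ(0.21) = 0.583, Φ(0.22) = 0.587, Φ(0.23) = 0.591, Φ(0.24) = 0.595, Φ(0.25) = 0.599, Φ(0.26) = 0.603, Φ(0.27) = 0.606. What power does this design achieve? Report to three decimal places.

Power ≈ 0.591

z_β = δ·√(n/(σ₁²+σ₂²)) − z_α
    = 5.4 · √(100/445) − 2.326
    = 5.4 · 0.47405 − 2.326
    = 2.5598 − 2.326 = 0.2338 → 0.23
Power = Φ(0.23) = 0.591.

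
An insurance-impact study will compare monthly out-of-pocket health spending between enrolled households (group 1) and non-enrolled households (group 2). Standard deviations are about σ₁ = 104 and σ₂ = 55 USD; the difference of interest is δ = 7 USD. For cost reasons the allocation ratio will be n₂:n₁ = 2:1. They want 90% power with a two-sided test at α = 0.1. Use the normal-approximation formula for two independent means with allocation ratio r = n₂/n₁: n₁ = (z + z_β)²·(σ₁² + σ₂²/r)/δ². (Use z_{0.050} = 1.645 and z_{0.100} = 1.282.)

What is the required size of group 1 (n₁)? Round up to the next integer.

n₁ = 2156

n₁ = (z_{α/2} + z_β)² · (σ₁² + σ₂²/r) / δ²
   = (1.645 + 1.282)² · (104² + 55²/2) / 7²
   = 8.5673 · (10816 + 1512.5) / 49
   = 8.5673 · 12328.5 / 49
   = 2155.56
Round up → n₁ = 2156; n₂ = r·n₁ = 2 × 2156 = 4312.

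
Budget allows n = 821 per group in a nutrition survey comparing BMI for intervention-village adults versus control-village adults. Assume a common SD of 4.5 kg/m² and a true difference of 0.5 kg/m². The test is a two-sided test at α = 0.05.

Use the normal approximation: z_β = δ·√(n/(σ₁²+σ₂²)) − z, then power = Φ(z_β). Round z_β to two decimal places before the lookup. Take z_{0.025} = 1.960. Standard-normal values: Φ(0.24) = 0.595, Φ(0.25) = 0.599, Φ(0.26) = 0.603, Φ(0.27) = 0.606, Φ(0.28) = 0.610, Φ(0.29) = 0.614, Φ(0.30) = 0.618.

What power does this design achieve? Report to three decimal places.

z_β = δ·√(n/(σ₁²+σ₂²)) − z_{α/2}
    = 0.5 · √(821/40.5) − 1.960
    = 0.5 · 4.50240 − 1.960
    = 2.2512 − 1.960 = 0.2912 → 0.29
Power = Φ(0.29) = 0.614.

Power ≈ 0.614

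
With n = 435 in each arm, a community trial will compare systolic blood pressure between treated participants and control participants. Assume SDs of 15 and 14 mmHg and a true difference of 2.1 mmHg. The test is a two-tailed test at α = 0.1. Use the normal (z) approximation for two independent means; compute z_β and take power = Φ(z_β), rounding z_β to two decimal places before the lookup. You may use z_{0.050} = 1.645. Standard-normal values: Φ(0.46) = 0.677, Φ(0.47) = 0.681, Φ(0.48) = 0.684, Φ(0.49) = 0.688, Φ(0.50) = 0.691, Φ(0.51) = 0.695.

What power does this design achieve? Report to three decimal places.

Power ≈ 0.688

z_β = δ·√(n/(σ₁²+σ₂²)) − z_{α/2}
    = 2.1 · √(435/421) − 1.645
    = 2.1 · 1.01649 − 1.645
    = 2.1346 − 1.645 = 0.4896 → 0.49
Power = Φ(0.49) = 0.688.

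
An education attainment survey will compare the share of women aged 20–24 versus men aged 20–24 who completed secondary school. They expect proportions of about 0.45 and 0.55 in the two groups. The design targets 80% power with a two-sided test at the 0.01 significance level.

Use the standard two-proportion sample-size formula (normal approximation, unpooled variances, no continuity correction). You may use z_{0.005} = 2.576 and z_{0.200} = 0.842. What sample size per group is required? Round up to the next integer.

n = (z_{α/2} + z_β)² · [p₁(1−p₁) + p₂(1−p₂)] / (p₁ − p₂)²
  = (2.576 + 0.842)² · (0.45·0.55 + 0.55·0.45) / (-0.10)²
  = (3.418)² · (0.2475 + 0.2475) / 0.0100
  = 11.6827 · 0.4950 / 0.0100
  = 578.29
Round up → n = 579 per group.

n = 579 per group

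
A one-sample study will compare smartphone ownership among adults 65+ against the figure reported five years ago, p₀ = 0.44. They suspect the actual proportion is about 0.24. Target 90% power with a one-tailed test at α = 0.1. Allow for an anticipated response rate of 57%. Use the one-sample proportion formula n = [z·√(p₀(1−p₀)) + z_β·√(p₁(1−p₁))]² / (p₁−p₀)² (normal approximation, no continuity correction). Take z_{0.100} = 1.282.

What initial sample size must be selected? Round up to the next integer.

n = [z_α·√(p₀q₀) + z_β·√(p₁q₁)]² / (p₁ − p₀)²
  = [1.282·√(0.44·0.56) + 1.282·√(0.24·0.76)]² / (-0.20)²
  = [1.282·0.4964 + 1.282·0.4271]² / 0.0400
  = [1.1839]² / 0.0400
  = 35.04
Adjust for 57% response: 35.04 / 0.57 = 61.47.
Round up → n = 62.

n = 62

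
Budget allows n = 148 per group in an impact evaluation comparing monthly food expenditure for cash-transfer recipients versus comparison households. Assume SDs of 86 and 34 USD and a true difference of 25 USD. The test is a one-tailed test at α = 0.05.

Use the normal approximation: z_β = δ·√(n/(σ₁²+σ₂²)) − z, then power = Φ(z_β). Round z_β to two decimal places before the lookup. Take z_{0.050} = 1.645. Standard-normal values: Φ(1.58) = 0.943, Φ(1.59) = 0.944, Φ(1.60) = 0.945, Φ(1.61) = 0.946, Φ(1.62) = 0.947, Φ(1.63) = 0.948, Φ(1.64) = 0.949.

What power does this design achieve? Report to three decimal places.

z_β = δ·√(n/(σ₁²+σ₂²)) − z_α
    = 25 · √(148/8552) − 1.645
    = 25 · 0.13155 − 1.645
    = 3.2888 − 1.645 = 1.6438 → 1.64
Power = Φ(1.64) = 0.949.

Power ≈ 0.949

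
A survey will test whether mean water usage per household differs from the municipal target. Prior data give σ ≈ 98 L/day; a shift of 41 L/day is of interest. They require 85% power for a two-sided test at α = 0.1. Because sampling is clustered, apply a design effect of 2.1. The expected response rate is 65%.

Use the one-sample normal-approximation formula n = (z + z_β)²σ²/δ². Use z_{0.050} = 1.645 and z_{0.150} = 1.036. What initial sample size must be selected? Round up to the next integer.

n = 133

n = (z_{α/2} + z_β)² · σ² / δ²
  = (1.645 + 1.036)² · 98² / 41²
  = 7.1878 · 9604 / 1681
  = 41.07
Design effect: 2.1 × 41.07 = 86.24.
Adjust for 65% response: 86.24 / 0.65 = 132.67.
Round up → n = 133.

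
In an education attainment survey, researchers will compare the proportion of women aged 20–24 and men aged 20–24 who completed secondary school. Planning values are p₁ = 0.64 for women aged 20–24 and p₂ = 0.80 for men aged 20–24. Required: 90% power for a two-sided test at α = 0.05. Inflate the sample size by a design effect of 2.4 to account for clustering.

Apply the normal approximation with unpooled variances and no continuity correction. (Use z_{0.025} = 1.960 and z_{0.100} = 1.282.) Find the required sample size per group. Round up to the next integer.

n = 385 per group

n = (z_{α/2} + z_β)² · [p₁(1−p₁) + p₂(1−p₂)] / (p₁ − p₂)²
  = (1.960 + 1.282)² · (0.64·0.36 + 0.80·0.20) / (-0.16)²
  = (3.242)² · (0.2304 + 0.1600) / 0.0256
  = 10.5106 · 0.3904 / 0.0256
  = 160.29
Design effect: 2.4 × 160.29 = 384.69.
Round up → n = 385 per group.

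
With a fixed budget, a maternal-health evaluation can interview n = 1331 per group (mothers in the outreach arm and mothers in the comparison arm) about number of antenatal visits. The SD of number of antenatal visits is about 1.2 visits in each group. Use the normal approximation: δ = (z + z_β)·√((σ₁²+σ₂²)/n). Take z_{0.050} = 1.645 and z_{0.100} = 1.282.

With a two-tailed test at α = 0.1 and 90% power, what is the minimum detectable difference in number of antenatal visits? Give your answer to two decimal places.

Minimum detectable difference ≈ 0.14 visits

δ = (z_{α/2} + z_β) · √((σ₁²+σ₂²)/n)
  = (1.645 + 1.282) · √(2.88/1331)
  = 2.927 · √0.00216
  = 2.927 · 0.0465
  = 0.1362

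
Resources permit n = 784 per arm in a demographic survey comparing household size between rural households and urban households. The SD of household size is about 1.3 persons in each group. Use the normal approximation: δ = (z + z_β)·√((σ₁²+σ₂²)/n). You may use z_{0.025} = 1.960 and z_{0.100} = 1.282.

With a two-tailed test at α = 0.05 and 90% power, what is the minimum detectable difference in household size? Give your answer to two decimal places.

δ = (z_{α/2} + z_β) · √((σ₁²+σ₂²)/n)
  = (1.960 + 1.282) · √(3.38/784)
  = 3.242 · √0.00431
  = 3.242 · 0.0657
  = 0.2129

Minimum detectable difference ≈ 0.21 persons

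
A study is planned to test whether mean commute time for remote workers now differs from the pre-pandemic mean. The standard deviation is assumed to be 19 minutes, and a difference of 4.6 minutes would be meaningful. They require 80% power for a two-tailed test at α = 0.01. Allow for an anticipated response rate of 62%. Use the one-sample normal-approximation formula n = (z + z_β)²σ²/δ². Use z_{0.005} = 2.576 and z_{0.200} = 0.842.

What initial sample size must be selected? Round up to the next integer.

n = (z_{α/2} + z_β)² · σ² / δ²
  = (2.576 + 0.842)² · 19² / 4.6²
  = 11.6827 · 361 / 21.16
  = 199.31
Adjust for 62% response: 199.31 / 0.62 = 321.47.
Round up → n = 322.

n = 322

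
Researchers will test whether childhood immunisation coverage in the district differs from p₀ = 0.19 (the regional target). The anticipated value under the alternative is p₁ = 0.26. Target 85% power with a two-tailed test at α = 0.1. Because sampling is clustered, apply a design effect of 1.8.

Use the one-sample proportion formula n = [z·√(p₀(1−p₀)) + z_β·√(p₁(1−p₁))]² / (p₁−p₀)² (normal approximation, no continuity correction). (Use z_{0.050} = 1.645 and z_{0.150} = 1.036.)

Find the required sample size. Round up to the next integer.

n = 445

n = [z_{α/2}·√(p₀q₀) + z_β·√(p₁q₁)]² / (p₁ − p₀)²
  = [1.645·√(0.19·0.81) + 1.036·√(0.26·0.74)]² / (0.07)²
  = [1.645·0.3923 + 1.036·0.4386]² / 0.0049
  = [1.0998]² / 0.0049
  = 246.83
Design effect: 1.8 × 246.83 = 444.30.
Round up → n = 445.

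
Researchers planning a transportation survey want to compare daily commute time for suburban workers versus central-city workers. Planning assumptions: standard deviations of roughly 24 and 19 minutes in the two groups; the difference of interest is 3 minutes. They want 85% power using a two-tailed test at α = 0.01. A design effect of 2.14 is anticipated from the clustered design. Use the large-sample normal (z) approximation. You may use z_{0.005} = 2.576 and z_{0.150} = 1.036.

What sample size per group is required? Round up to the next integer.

n = 2907 per group

n = (z_{α/2} + z_β)² · (σ₁² + σ₂²) / δ²
  = (2.576 + 1.036)² · (24² + 19² = 937) / 3²
  = 13.0465 · 937 / 9
  = 1358.29
Design effect: 2.14 × 1358.29 = 2906.74.
Round up → n = 2907 per group.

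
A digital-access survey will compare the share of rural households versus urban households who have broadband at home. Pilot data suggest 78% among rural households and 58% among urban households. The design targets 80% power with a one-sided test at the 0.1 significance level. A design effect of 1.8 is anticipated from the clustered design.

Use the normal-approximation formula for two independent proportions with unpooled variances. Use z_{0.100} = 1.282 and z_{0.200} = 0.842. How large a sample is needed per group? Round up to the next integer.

n = 85 per group

n = (z_α + z_β)² · [p₁(1−p₁) + p₂(1−p₂)] / (p₁ − p₂)²
  = (1.282 + 0.842)² · (0.78·0.22 + 0.58·0.42) / (0.20)²
  = (2.124)² · (0.1716 + 0.2436) / 0.0400
  = 4.5114 · 0.4152 / 0.0400
  = 46.83
Design effect: 1.8 × 46.83 = 84.29.
Round up → n = 85 per group.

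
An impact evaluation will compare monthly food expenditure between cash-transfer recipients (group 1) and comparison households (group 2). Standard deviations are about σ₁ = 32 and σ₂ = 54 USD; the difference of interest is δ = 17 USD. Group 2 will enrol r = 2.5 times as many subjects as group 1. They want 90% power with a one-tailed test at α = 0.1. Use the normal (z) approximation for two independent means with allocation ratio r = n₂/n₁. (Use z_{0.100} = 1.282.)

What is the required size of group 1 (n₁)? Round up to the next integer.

n₁ = 50

n₁ = (z_α + z_β)² · (σ₁² + σ₂²/r) / δ²
   = (1.282 + 1.282)² · (32² + 54²/2.5) / 17²
   = 6.5741 · (1024 + 1166.4) / 289
   = 6.5741 · 2190.4 / 289
   = 49.83
Round up → n₁ = 50; n₂ = r·n₁ = 2.5 × 50 = 125.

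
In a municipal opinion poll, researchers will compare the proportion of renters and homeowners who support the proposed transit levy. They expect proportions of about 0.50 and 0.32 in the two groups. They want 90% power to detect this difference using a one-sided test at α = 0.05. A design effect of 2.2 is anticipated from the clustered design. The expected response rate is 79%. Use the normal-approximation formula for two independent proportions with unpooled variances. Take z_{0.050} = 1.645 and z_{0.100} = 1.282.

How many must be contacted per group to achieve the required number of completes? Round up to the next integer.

n = 345 per group

n = (z_α + z_β)² · [p₁(1−p₁) + p₂(1−p₂)] / (p₁ − p₂)²
  = (1.645 + 1.282)² · (0.50·0.50 + 0.32·0.68) / (0.18)²
  = (2.927)² · (0.2500 + 0.2176) / 0.0324
  = 8.5673 · 0.4676 / 0.0324
  = 123.64
Design effect: 2.2 × 123.64 = 272.02.
Adjust for 79% response: 272.02 / 0.79 = 344.33.
Round up → n = 345 per group.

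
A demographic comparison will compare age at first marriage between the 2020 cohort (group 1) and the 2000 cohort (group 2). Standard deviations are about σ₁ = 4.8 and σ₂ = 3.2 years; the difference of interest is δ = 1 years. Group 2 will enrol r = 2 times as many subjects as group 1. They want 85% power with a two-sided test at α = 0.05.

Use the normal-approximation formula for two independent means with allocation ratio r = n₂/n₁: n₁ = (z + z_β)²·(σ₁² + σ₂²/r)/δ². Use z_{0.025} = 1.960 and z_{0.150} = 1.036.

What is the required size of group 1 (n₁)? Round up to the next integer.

n₁ = (z_{α/2} + z_β)² · (σ₁² + σ₂²/r) / δ²
   = (1.960 + 1.036)² · (4.8² + 3.2²/2) / 1²
   = 8.9760 · (23.04 + 5.12) / 1
   = 8.9760 · 28.16 / 1
   = 252.76
Round up → n₁ = 253; n₂ = r·n₁ = 2 × 253 = 506.

n₁ = 253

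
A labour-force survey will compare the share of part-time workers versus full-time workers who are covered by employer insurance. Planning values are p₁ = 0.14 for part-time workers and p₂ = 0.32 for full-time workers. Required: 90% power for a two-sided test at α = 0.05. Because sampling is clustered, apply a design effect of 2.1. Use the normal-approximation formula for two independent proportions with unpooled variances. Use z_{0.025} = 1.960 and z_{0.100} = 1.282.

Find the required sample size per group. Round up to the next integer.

n = (z_{α/2} + z_β)² · [p₁(1−p₁) + p₂(1−p₂)] / (p₁ − p₂)²
  = (1.960 + 1.282)² · (0.14·0.86 + 0.32·0.68) / (-0.18)²
  = (3.242)² · (0.1204 + 0.2176) / 0.0324
  = 10.5106 · 0.3380 / 0.0324
  = 109.65
Design effect: 2.1 × 109.65 = 230.26.
Round up → n = 231 per group.

n = 231 per group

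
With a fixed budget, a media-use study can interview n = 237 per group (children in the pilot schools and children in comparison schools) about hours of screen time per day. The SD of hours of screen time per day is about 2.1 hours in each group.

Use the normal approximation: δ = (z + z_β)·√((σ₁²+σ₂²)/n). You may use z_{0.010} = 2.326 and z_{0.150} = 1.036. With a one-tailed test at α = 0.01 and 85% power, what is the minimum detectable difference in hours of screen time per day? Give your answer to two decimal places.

δ = (z_α + z_β) · √((σ₁²+σ₂²)/n)
  = (2.326 + 1.036) · √(8.82/237)
  = 3.362 · √0.03722
  = 3.362 · 0.1929
  = 0.6486

Minimum detectable difference ≈ 0.65 hours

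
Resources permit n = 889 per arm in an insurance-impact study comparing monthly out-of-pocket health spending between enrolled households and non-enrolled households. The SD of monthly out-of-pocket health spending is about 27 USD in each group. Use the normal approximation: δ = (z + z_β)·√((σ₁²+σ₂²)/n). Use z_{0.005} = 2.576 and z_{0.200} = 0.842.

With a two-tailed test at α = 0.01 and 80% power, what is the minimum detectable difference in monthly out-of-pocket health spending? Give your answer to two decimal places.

δ = (z_{α/2} + z_β) · √((σ₁²+σ₂²)/n)
  = (2.576 + 0.842) · √(1458/889)
  = 3.418 · √1.64
  = 3.418 · 1.2806
  = 4.3772

Minimum detectable difference ≈ 4.38 USD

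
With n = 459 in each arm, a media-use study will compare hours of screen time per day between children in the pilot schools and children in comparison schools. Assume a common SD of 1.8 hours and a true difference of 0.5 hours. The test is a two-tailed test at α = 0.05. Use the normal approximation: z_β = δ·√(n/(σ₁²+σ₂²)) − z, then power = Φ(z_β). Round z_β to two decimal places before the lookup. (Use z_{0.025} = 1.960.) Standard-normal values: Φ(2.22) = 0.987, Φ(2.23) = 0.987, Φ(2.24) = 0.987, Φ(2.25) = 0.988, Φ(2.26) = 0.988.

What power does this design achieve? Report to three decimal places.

z_β = δ·√(n/(σ₁²+σ₂²)) − z_{α/2}
    = 0.5 · √(459/6.48) − 1.960
    = 0.5 · 8.41625 − 1.960
    = 4.2081 − 1.960 = 2.2481 → 2.25
Power = Φ(2.25) = 0.988.

Power ≈ 0.988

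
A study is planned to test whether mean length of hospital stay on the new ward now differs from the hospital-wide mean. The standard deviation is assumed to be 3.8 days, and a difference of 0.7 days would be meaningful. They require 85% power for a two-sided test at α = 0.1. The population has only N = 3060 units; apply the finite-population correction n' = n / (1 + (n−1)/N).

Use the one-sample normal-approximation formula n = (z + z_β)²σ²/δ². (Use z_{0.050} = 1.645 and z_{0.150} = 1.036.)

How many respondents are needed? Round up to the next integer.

n = 199

n = (z_{α/2} + z_β)² · σ² / δ²
  = (1.645 + 1.036)² · 3.8² / 0.7²
  = 7.1878 · 14.44 / 0.49
  = 211.82
Finite-population correction (N = 3060): 211.82 / (1 + (211.82 − 1)/3060) = 198.17.
Round up → n = 199.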